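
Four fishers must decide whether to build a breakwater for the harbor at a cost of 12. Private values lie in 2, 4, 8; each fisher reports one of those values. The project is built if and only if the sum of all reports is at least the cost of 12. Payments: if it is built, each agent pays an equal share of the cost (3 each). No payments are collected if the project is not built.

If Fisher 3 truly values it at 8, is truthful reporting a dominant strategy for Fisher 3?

Check each profile of the others' reports and compare truth against every alternative report.
Others report (2, 2, 2): truth gives 5, best alternative gives 0.
Others report (2, 2, 4): truth gives 5, best alternative gives 5.
Others report (2, 2, 8): truth gives 5, best alternative gives 5.
Others report (2, 4, 2): truth gives 5, best alternative gives 5.
Others report (2, 4, 4): truth gives 5, best alternative gives 5.
Others report (2, 4, 8): truth gives 5, best alternative gives 5.
(Remaining 21 profiles checked similarly; truth is weakly best in each.)
In every case the truthful report is at least as good as any alternative, so it is a dominant strategy.

Yes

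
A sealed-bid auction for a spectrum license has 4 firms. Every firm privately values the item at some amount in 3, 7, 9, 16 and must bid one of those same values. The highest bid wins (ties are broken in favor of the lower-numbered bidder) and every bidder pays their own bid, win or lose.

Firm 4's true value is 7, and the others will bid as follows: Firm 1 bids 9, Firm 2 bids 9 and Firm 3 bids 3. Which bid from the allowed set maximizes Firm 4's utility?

3

Bid 3: loses but pays 3, utility -3.
Bid 7: loses but pays 7, utility -7.
Bid 9: loses but pays 9, utility -9.
Bid 16: wins, pays 16, utility 7 - 16 = -9.
The best choice is 3 with utility -3.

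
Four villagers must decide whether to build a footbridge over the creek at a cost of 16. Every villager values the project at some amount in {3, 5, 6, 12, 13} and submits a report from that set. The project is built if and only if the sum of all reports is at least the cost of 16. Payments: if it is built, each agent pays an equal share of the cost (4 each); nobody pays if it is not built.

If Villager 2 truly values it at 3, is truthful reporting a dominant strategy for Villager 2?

Check each profile of the others' reports and compare truth against every alternative report.
Others report (3, 3, 5): truth gives 0, best alternative gives -1.
Others report (3, 3, 6): truth gives 0, best alternative gives -1.
Others report (3, 5, 3): truth gives 0, best alternative gives -1.
Others report (3, 6, 3): truth gives 0, best alternative gives -1.
Others report (5, 3, 3): truth gives 0, best alternative gives -1.
Others report (6, 3, 3): truth gives 0, best alternative gives -1.
(Remaining 119 profiles checked similarly; truth is weakly best in each.)
In every case the truthful report is at least as good as any alternative, so it is a dominant strategy.

Yes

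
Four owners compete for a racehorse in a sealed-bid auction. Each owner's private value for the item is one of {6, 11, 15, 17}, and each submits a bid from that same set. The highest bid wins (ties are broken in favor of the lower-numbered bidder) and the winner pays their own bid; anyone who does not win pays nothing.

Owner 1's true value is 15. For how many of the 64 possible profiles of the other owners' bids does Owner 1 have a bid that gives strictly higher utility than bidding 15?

8

Others bid (6, 6, 6): truth gives 0; bid 6 gives 9 > 0. Violating.
Others bid (6, 6, 11): truth gives 0; bid 11 gives 4 > 0. Violating.
Others bid (6, 11, 6): truth gives 0; bid 11 gives 4 > 0. Violating.
Others bid (6, 11, 11): truth gives 0; bid 11 gives 4 > 0. Violating.
Others bid (6, 6, 15): truth gives 0; no alternative beats it.
Others bid (6, 6, 17): truth gives 0; no alternative beats it.
(Checking all 64 profiles: 8 have a profitable deviation, 56 do not.)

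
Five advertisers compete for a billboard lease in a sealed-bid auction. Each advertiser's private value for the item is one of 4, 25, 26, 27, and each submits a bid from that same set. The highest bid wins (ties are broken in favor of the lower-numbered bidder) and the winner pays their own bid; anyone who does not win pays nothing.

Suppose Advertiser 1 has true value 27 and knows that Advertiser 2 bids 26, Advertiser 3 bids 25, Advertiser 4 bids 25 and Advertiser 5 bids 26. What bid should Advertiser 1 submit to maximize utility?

26

Bid 4: loses, pays 0, utility 0.
Bid 25: loses, pays 0, utility 0.
Bid 26: wins, pays 26, utility 27 - 26 = 1.
Bid 27: wins, pays 27, utility 27 - 27 = 0.
The best choice is 26 with utility 1.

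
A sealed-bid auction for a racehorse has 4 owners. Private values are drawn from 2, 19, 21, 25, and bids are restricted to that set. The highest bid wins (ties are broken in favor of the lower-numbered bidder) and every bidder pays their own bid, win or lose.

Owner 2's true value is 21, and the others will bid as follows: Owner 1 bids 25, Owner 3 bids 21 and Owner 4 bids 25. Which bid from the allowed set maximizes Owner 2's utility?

Bid 2: loses but pays 2, utility -2.
Bid 19: loses but pays 19, utility -19.
Bid 21: loses but pays 21, utility -21.
Bid 25: loses but pays 25, utility -25.
The best choice is 2 with utility -2.

2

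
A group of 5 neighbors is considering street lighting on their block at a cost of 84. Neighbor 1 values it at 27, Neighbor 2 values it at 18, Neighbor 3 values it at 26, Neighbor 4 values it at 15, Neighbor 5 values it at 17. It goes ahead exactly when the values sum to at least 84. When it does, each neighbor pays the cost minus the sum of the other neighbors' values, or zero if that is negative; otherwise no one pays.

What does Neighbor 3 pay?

7

Total value 103 ≥ cost 84, so the project is built.
The other neighbors' values sum to 77.
Cost minus that sum is 84 - 77 = 7.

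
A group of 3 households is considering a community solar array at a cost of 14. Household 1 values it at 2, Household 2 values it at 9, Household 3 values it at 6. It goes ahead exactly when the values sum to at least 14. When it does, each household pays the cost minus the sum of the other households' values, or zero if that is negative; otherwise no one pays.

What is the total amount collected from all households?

Total value 17 ≥ cost 14, so it is built.
Household 1: others sum to 15; max(0, 14 - 15) = 0.
Household 2: others sum to 8; max(0, 14 - 8) = 6.
Household 3: others sum to 11; max(0, 14 - 11) = 3.
Total collected = 0 + 6 + 3 = 9.

9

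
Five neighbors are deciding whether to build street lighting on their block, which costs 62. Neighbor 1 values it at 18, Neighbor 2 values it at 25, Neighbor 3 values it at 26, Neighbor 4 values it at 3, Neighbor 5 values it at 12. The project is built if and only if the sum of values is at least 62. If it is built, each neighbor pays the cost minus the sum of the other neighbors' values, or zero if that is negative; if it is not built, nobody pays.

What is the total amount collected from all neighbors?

Total value 84 ≥ cost 62, so it is built.
Neighbor 1: others sum to 66; max(0, 62 - 66) = 0.
Neighbor 2: others sum to 59; max(0, 62 - 59) = 3.
Neighbor 3: others sum to 58; max(0, 62 - 58) = 4.
Neighbor 4: others sum to 81; max(0, 62 - 81) = 0.
Neighbor 5: others sum to 72; max(0, 62 - 72) = 0.
Total collected = 0 + 3 + 4 + 0 + 0 = 7.

7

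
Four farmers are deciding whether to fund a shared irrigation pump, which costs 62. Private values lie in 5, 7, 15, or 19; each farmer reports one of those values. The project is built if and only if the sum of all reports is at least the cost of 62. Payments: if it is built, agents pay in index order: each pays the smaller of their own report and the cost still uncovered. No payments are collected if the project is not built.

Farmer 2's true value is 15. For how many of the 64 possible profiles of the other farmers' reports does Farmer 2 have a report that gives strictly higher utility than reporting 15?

1

Others report (19, 19, 19): truth gives 0; report 5 gives 10 > 0. Violating.
Others report (5, 5, 5): truth gives 0; no alternative beats it.
Others report (5, 5, 7): truth gives 0; no alternative beats it.
(Checking all 64 profiles: 1 has a profitable deviation, 63 do not.)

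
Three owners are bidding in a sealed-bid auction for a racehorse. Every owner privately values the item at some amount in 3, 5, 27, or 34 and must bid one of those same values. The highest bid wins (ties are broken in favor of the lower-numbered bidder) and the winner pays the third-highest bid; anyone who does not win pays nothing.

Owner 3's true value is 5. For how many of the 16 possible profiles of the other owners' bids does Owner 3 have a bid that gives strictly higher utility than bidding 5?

Others bid (3, 5): truth gives 0; bid 27 gives 2 > 0. Violating.
Others bid (3, 27): truth gives 0; bid 34 gives 2 > 0. Violating.
Others bid (5, 3): truth gives 0; bid 27 gives 2 > 0. Violating.
Others bid (27, 3): truth gives 0; bid 34 gives 2 > 0. Violating.
Others bid (3, 3): truth gives 2; no alternative beats it.
Others bid (3, 34): truth gives 0; no alternative beats it.
(Checking all 16 profiles: 4 have a profitable deviation, 12 do not.)

4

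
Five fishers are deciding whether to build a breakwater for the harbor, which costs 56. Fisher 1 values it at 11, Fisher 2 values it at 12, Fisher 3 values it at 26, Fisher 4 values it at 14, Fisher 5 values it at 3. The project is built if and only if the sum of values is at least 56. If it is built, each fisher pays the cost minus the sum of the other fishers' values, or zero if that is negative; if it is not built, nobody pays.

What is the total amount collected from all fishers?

23

Total value 66 ≥ cost 56, so it is built.
Fisher 1: others sum to 55; max(0, 56 - 55) = 1.
Fisher 2: others sum to 54; max(0, 56 - 54) = 2.
Fisher 3: others sum to 40; max(0, 56 - 40) = 16.
Fisher 4: others sum to 52; max(0, 56 - 52) = 4.
Fisher 5: others sum to 63; max(0, 56 - 63) = 0.
Total collected = 1 + 2 + 16 + 4 + 0 = 23.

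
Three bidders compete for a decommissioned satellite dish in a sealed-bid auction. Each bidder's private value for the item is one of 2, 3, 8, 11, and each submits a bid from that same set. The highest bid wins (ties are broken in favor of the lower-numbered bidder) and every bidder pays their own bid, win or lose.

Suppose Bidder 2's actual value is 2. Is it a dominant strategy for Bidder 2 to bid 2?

No

Consider the case where Bidder 1 bids 2 and Bidder 3 bids 2.
Truthful bid 2: loses but pays 2, utility -2.
Bid 3 instead: wins, pays 3, utility 2 - 3 = -1.
Since -1 > -2, bidding 3 is strictly better here, so truthful bidding is not dominant.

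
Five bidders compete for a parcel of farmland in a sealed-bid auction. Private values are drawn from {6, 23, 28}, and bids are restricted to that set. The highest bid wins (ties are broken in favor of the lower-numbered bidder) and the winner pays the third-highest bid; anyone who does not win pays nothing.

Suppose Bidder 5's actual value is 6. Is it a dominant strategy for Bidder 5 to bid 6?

Yes

Check each profile of the others' bids and compare truth against every alternative bid.
Others bid (6, 6, 6, 6): truth gives 0, best alternative gives 0.
Others bid (6, 6, 6, 23): truth gives 0, best alternative gives 0.
Others bid (6, 6, 6, 28): truth gives 0, best alternative gives 0.
Others bid (6, 6, 23, 6): truth gives 0, best alternative gives 0.
Others bid (6, 6, 23, 23): truth gives 0, best alternative gives 0.
Others bid (6, 6, 23, 28): truth gives 0, best alternative gives 0.
(Remaining 75 profiles checked similarly; truth is weakly best in each.)
In every case the truthful bid is at least as good as any alternative, so it is a dominant strategy.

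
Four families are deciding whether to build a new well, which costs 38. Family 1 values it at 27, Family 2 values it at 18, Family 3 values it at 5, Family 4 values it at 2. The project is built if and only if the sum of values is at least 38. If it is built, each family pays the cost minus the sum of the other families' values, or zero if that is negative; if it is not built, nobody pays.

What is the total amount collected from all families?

Total value 52 ≥ cost 38, so it is built.
Family 1: others sum to 25; max(0, 38 - 25) = 13.
Family 2: others sum to 34; max(0, 38 - 34) = 4.
Family 3: others sum to 47; max(0, 38 - 47) = 0.
Family 4: others sum to 50; max(0, 38 - 50) = 0.
Total collected = 13 + 4 + 0 + 0 = 17.

17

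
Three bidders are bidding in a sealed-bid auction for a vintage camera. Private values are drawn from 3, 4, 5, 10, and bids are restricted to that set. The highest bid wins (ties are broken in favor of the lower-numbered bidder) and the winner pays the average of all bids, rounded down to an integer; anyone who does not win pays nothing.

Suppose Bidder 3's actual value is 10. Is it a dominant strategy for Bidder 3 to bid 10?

Consider the case where Bidder 1 bids 3 and Bidder 2 bids 3.
Truthful bid 10: wins, pays 5, utility 10 - 5 = 5.
Bid 4 instead: wins, pays 3, utility 10 - 3 = 7.
Since 7 > 5, bidding 4 is strictly better here, so truthful bidding is not dominant.

No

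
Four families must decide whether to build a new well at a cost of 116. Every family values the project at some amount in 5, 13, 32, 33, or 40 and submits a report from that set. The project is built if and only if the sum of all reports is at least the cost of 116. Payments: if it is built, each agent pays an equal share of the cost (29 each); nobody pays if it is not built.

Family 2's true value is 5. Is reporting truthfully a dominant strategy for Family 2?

Yes

Check each profile of the others' reports and compare truth against every alternative report.
Others report (32, 32, 40): truth gives 0, best alternative gives -24.
Others report (32, 33, 40): truth gives 0, best alternative gives -24.
Others report (32, 40, 32): truth gives 0, best alternative gives -24.
Others report (32, 40, 33): truth gives 0, best alternative gives -24.
Others report (33, 32, 40): truth gives 0, best alternative gives -24.
Others report (33, 33, 40): truth gives 0, best alternative gives -24.
(Remaining 119 profiles checked similarly; truth is weakly best in each.)
In every case the truthful report is at least as good as any alternative, so it is a dominant strategy.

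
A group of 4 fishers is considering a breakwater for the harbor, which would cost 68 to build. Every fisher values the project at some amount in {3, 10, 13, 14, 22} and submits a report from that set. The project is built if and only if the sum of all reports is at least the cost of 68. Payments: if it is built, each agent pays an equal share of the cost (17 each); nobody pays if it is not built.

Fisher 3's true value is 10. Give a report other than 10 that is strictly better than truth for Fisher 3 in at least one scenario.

Suppose Fisher 1 reports 14, Fisher 2 reports 22 and Fisher 4 reports 22.
Report 10: project built, pays 17, utility 10 - 17 = -7.
Report 3: project not built, utility 0.
So reporting 3 beats truth here (0 > -7).

3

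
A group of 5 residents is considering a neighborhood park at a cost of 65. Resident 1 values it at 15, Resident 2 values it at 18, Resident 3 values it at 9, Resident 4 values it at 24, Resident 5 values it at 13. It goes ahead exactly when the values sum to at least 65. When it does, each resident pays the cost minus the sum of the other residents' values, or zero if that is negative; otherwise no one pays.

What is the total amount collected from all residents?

15

Total value 79 ≥ cost 65, so it is built.
Resident 1: others sum to 64; max(0, 65 - 64) = 1.
Resident 2: others sum to 61; max(0, 65 - 61) = 4.
Resident 3: others sum to 70; max(0, 65 - 70) = 0.
Resident 4: others sum to 55; max(0, 65 - 55) = 10.
Resident 5: others sum to 66; max(0, 65 - 66) = 0.
Total collected = 1 + 4 + 0 + 10 + 0 = 15.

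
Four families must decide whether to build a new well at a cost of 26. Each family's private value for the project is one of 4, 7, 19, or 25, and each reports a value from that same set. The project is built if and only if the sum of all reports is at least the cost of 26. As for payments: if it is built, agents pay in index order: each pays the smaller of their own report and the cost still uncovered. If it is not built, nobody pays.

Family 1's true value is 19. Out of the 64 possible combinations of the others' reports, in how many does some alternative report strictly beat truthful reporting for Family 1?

Others report (4, 4, 19): truth gives 0; report 4 gives 15 > 0. Violating.
Others report (4, 4, 25): truth gives 0; report 4 gives 15 > 0. Violating.
Others report (4, 7, 19): truth gives 0; report 4 gives 15 > 0. Violating.
Others report (4, 7, 25): truth gives 0; report 4 gives 15 > 0. Violating.
Others report (4, 4, 4): truth gives 0; no alternative beats it.
Others report (4, 4, 7): truth gives 0; no alternative beats it.
(Checking all 64 profiles: 57 have a profitable deviation, 7 do not.)

57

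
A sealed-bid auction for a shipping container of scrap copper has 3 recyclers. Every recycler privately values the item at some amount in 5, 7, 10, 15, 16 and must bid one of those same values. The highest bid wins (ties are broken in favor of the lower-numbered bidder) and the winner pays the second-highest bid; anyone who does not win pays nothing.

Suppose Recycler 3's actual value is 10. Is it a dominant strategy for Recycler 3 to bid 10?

Yes

Check each profile of the others' bids and compare truth against every alternative bid.
Others bid (5, 5): truth gives 5, best alternative gives 5.
Others bid (5, 7): truth gives 3, best alternative gives 3.
Others bid (7, 5): truth gives 3, best alternative gives 3.
Others bid (7, 7): truth gives 3, best alternative gives 3.
Others bid (5, 10): truth gives 0, best alternative gives 0.
Others bid (5, 15): truth gives 0, best alternative gives 0.
(Remaining 19 profiles checked similarly; truth is weakly best in each.)
In every case the truthful bid is at least as good as any alternative, so it is a dominant strategy.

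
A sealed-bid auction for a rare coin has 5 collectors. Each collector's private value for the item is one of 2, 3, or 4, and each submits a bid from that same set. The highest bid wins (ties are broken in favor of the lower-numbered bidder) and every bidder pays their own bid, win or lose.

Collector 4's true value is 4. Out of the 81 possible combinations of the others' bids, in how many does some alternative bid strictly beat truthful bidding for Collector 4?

Others bid (2, 2, 2, 2): truth gives 0; bid 3 gives 1 > 0. Violating.
Others bid (2, 2, 2, 3): truth gives 0; bid 3 gives 1 > 0. Violating.
Others bid (2, 2, 4, 2): truth gives -4; bid 2 gives -2 > -4. Violating.
Others bid (2, 2, 4, 3): truth gives -4; bid 2 gives -2 > -4. Violating.
Others bid (2, 2, 2, 4): truth gives 0; no alternative beats it.
Others bid (2, 2, 3, 2): truth gives 0; no alternative beats it.
(Checking all 81 profiles: 59 have a profitable deviation, 22 do not.)

59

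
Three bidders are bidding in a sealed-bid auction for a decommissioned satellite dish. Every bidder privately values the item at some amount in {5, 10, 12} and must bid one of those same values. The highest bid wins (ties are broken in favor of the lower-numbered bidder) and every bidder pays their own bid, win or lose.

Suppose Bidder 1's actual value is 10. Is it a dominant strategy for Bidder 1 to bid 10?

No

Consider the case where Bidder 2 bids 5 and Bidder 3 bids 5.
Truthful bid 10: wins, pays 10, utility 10 - 10 = 0.
Bid 5 instead: wins, pays 5, utility 10 - 5 = 5.
Since 5 > 0, bidding 5 is strictly better here, so truthful bidding is not dominant.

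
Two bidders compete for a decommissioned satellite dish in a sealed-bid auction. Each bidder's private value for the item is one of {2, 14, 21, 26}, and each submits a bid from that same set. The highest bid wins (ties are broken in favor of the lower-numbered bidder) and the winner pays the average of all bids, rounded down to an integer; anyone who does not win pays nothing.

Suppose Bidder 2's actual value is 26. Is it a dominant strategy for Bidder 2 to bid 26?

No

Consider the case where Bidder 1 bids 2.
Truthful bid 26: wins, pays 14, utility 26 - 14 = 12.
Bid 14 instead: wins, pays 8, utility 26 - 8 = 18.
Since 18 > 12, bidding 14 is strictly better here, so truthful bidding is not dominant.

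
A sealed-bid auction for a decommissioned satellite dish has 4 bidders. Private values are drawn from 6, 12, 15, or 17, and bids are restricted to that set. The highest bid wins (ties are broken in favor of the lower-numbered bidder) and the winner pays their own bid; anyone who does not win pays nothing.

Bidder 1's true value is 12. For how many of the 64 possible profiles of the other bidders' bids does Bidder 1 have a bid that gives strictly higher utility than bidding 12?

Others bid (6, 6, 6): truth gives 0; bid 6 gives 6 > 0. Violating.
Others bid (6, 6, 12): truth gives 0; no alternative beats it.
Others bid (6, 6, 15): truth gives 0; no alternative beats it.
(Checking all 64 profiles: 1 has a profitable deviation, 63 do not.)

1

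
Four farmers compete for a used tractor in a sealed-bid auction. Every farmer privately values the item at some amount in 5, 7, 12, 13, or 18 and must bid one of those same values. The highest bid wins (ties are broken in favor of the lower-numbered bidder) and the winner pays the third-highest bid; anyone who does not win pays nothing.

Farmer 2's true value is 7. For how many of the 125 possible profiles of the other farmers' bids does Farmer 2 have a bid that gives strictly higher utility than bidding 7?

Others bid (5, 5, 12): truth gives 0; bid 12 gives 2 > 0. Violating.
Others bid (5, 5, 13): truth gives 0; bid 13 gives 2 > 0. Violating.
Others bid (5, 5, 18): truth gives 0; bid 18 gives 2 > 0. Violating.
Others bid (5, 12, 5): truth gives 0; bid 12 gives 2 > 0. Violating.
Others bid (5, 5, 5): truth gives 2; no alternative beats it.
Others bid (5, 5, 7): truth gives 2; no alternative beats it.
(Checking all 125 profiles: 9 have a profitable deviation, 116 do not.)

9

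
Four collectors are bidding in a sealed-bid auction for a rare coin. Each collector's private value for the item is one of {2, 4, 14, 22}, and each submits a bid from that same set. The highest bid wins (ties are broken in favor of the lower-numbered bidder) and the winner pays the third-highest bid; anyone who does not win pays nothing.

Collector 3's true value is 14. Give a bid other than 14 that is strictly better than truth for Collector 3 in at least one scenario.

22

Suppose Collector 1 bids 2, Collector 2 bids 2 and Collector 4 bids 22.
Bid 14: loses, pays 0, utility 0.
Bid 22: wins, pays 2, utility 14 - 2 = 12.
So bidding 22 beats truth here (12 > 0).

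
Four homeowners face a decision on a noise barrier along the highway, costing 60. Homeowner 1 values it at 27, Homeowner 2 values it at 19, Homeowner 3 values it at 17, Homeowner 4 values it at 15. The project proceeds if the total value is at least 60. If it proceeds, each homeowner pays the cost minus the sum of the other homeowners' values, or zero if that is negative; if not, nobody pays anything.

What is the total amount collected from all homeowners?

Total value 78 ≥ cost 60, so it is built.
Homeowner 1: others sum to 51; max(0, 60 - 51) = 9.
Homeowner 2: others sum to 59; max(0, 60 - 59) = 1.
Homeowner 3: others sum to 61; max(0, 60 - 61) = 0.
Homeowner 4: others sum to 63; max(0, 60 - 63) = 0.
Total collected = 9 + 1 + 0 + 0 = 10.

10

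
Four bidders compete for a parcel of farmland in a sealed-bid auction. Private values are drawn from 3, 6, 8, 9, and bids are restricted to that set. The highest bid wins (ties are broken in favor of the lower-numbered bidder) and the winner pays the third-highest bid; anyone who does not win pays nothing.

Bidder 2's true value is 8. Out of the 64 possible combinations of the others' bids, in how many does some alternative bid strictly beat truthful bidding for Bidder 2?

Others bid (3, 3, 9): truth gives 0; bid 9 gives 5 > 0. Violating.
Others bid (3, 6, 9): truth gives 0; bid 9 gives 2 > 0. Violating.
Others bid (3, 9, 3): truth gives 0; bid 9 gives 5 > 0. Violating.
Others bid (3, 9, 6): truth gives 0; bid 9 gives 2 > 0. Violating.
Others bid (3, 3, 3): truth gives 5; no alternative beats it.
Others bid (3, 3, 6): truth gives 5; no alternative beats it.
(Checking all 64 profiles: 12 have a profitable deviation, 52 do not.)

12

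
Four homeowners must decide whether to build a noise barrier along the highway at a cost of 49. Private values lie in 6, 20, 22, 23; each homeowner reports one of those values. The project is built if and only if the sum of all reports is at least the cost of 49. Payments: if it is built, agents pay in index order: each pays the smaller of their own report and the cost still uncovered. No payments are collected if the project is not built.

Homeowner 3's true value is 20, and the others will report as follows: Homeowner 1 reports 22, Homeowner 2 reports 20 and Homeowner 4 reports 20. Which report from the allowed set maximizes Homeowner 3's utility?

6

Report 6: project built, pays 6, utility 20 - 6 = 14.
Report 20: project built, pays 7, utility 20 - 7 = 13.
Report 22: project built, pays 7, utility 20 - 7 = 13.
Report 23: project built, pays 7, utility 20 - 7 = 13.
The best choice is 6 with utility 14.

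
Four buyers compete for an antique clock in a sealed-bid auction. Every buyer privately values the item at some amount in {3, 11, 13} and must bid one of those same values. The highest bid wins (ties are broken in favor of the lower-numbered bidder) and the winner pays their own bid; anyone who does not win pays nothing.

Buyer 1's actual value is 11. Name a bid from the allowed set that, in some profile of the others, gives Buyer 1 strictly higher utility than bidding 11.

3

Suppose Buyer 2 bids 3, Buyer 3 bids 3 and Buyer 4 bids 3.
Bid 11: wins, pays 11, utility 11 - 11 = 0.
Bid 3: wins, pays 3, utility 11 - 3 = 8.
So bidding 3 beats truth here (8 > 0).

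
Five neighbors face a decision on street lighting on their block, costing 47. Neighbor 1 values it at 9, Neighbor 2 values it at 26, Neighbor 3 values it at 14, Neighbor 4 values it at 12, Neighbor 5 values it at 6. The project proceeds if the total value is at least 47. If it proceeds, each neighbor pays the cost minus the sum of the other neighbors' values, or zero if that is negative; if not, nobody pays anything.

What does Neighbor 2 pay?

6

Total value 67 ≥ cost 47, so the project is built.
The other neighbors' values sum to 41.
Cost minus that sum is 47 - 41 = 6.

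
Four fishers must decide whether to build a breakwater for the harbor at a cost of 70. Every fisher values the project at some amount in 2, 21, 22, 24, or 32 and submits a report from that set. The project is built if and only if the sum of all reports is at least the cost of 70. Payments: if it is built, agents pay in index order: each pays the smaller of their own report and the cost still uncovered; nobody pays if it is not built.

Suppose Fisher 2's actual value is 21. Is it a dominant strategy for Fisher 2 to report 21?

No

Consider the case where Fisher 1 reports 21, Fisher 3 reports 21 and Fisher 4 reports 32.
Truthful report 21: project built, pays 21, utility 21 - 21 = 0.
Report 2 instead: project built, pays 2, utility 21 - 2 = 19.
Since 19 > 0, reporting 2 is strictly better here, so truthful reporting is not dominant.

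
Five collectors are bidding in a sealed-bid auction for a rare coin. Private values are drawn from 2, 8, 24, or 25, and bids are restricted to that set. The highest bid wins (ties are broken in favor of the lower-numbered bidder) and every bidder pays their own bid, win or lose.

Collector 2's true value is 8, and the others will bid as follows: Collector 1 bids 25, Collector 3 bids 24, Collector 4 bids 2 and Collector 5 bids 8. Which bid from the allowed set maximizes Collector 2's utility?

2

Bid 2: loses but pays 2, utility -2.
Bid 8: loses but pays 8, utility -8.
Bid 24: loses but pays 24, utility -24.
Bid 25: loses but pays 25, utility -25.
The best choice is 2 with utility -2.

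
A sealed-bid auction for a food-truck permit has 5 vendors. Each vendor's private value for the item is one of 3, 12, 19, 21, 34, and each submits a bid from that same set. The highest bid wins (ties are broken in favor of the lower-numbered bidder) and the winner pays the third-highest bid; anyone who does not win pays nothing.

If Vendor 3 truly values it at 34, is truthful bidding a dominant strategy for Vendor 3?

Check each profile of the others' bids and compare truth against every alternative bid.
Others bid (3, 3, 3, 34): truth gives 31, best alternative gives 0.
Others bid (3, 3, 34, 3): truth gives 31, best alternative gives 0.
Others bid (3, 21, 3, 3): truth gives 31, best alternative gives 0.
Others bid (21, 3, 3, 3): truth gives 31, best alternative gives 0.
Others bid (3, 3, 12, 34): truth gives 22, best alternative gives 0.
Others bid (3, 3, 34, 12): truth gives 22, best alternative gives 0.
(Remaining 619 profiles checked similarly; truth is weakly best in each.)
In every case the truthful bid is at least as good as any alternative, so it is a dominant strategy.

Yes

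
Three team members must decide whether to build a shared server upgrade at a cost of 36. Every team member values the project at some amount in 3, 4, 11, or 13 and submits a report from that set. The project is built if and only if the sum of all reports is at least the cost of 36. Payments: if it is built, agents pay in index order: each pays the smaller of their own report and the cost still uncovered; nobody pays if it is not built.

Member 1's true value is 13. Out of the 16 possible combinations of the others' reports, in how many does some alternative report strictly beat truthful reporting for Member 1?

Others report (13, 13): truth gives 0; report 11 gives 2 > 0. Violating.
Others report (3, 3): truth gives 0; no alternative beats it.
Others report (3, 4): truth gives 0; no alternative beats it.
(Checking all 16 profiles: 1 has a profitable deviation, 15 do not.)

1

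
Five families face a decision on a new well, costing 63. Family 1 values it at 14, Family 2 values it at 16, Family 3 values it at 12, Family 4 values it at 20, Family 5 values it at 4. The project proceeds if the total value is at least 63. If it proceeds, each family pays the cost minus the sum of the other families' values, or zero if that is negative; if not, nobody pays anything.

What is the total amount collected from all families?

Total value 66 ≥ cost 63, so it is built.
Family 1: others sum to 52; max(0, 63 - 52) = 11.
Family 2: others sum to 50; max(0, 63 - 50) = 13.
Family 3: others sum to 54; max(0, 63 - 54) = 9.
Family 4: others sum to 46; max(0, 63 - 46) = 17.
Family 5: others sum to 62; max(0, 63 - 62) = 1.
Total collected = 11 + 13 + 9 + 17 + 1 = 51.

51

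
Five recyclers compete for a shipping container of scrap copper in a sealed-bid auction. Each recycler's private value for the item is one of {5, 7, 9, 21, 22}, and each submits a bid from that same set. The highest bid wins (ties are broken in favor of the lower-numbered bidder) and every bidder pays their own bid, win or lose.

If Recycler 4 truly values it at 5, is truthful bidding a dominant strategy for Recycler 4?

Consider the case where Recycler 1 bids 5, Recycler 2 bids 5, Recycler 3 bids 5 and Recycler 5 bids 5.
Truthful bid 5: loses but pays 5, utility -5.
Bid 7 instead: wins, pays 7, utility 5 - 7 = -2.
Since -2 > -5, bidding 7 is strictly better here, so truthful bidding is not dominant.

No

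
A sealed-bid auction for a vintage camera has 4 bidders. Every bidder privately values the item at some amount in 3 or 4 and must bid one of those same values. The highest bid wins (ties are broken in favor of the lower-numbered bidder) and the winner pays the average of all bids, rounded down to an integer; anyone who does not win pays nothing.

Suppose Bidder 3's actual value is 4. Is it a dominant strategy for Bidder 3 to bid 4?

Check each profile of the others' bids and compare truth against every alternative bid.
Others bid (3, 3, 3): truth gives 1, best alternative gives 0.
Others bid (3, 3, 4): truth gives 1, best alternative gives 0.
Others bid (3, 4, 3): truth gives 0, best alternative gives 0.
Others bid (3, 4, 4): truth gives 0, best alternative gives 0.
Others bid (4, 3, 3): truth gives 0, best alternative gives 0.
Others bid (4, 3, 4): truth gives 0, best alternative gives 0.
(Remaining 2 profiles checked similarly; truth is weakly best in each.)
In every case the truthful bid is at least as good as any alternative, so it is a dominant strategy.

Yes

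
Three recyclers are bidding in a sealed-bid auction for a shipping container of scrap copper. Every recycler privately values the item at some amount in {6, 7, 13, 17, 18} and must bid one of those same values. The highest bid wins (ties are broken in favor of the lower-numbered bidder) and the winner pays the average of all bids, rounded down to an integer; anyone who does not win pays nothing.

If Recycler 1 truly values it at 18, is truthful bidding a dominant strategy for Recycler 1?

No

Consider the case where Recycler 2 bids 6 and Recycler 3 bids 6.
Truthful bid 18: wins, pays 10, utility 18 - 10 = 8.
Bid 6 instead: wins, pays 6, utility 18 - 6 = 12.
Since 12 > 8, bidding 6 is strictly better here, so truthful bidding is not dominant.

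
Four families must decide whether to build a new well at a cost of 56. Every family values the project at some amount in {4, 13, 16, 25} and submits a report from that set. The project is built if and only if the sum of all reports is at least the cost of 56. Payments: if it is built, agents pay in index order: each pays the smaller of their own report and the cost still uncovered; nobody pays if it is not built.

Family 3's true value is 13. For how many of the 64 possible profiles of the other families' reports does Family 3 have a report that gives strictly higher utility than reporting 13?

19

Others report (4, 25, 25): truth gives 0; report 4 gives 9 > 0. Violating.
Others report (13, 16, 25): truth gives 0; report 4 gives 9 > 0. Violating.
Others report (13, 25, 16): truth gives 0; report 4 gives 9 > 0. Violating.
Others report (13, 25, 25): truth gives 0; report 4 gives 9 > 0. Violating.
Others report (4, 4, 4): truth gives 0; no alternative beats it.
Others report (4, 4, 13): truth gives 0; no alternative beats it.
(Checking all 64 profiles: 19 have a profitable deviation, 45 do not.)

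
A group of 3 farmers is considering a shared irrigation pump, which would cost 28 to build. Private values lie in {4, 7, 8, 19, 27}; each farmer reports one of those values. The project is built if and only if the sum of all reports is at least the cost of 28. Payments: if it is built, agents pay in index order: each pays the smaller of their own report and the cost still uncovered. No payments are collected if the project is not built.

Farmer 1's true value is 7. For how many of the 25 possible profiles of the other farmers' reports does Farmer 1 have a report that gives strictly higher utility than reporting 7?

14

Others report (4, 27): truth gives 0; report 4 gives 3 > 0. Violating.
Others report (7, 19): truth gives 0; report 4 gives 3 > 0. Violating.
Others report (7, 27): truth gives 0; report 4 gives 3 > 0. Violating.
Others report (8, 19): truth gives 0; report 4 gives 3 > 0. Violating.
Others report (4, 4): truth gives 0; no alternative beats it.
Others report (4, 7): truth gives 0; no alternative beats it.
(Checking all 25 profiles: 14 have a profitable deviation, 11 do not.)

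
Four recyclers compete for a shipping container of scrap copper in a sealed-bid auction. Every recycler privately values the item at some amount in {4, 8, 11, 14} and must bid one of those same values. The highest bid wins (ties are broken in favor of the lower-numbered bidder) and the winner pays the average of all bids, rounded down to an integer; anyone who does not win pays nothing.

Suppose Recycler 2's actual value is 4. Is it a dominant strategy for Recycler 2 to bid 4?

Yes

Check each profile of the others' bids and compare truth against every alternative bid.
Others bid (4, 8, 8): truth gives 0, best alternative gives -3.
Others bid (4, 4, 8): truth gives 0, best alternative gives -2.
Others bid (4, 8, 4): truth gives 0, best alternative gives -2.
Others bid (4, 4, 4): truth gives 0, best alternative gives -1.
Others bid (4, 4, 11): truth gives 0, best alternative gives 0.
Others bid (4, 4, 14): truth gives 0, best alternative gives 0.
(Remaining 58 profiles checked similarly; truth is weakly best in each.)
In every case the truthful bid is at least as good as any alternative, so it is a dominant strategy.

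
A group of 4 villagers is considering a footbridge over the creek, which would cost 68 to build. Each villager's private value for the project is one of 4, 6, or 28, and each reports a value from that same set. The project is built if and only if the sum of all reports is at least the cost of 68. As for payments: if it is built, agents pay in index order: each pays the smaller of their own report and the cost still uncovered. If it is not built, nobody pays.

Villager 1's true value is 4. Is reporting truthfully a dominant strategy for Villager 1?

Check each profile of the others' reports and compare truth against every alternative report.
Others report (6, 28, 28): truth gives 0, best alternative gives -2.
Others report (28, 6, 28): truth gives 0, best alternative gives -2.
Others report (28, 28, 6): truth gives 0, best alternative gives -2.
Others report (28, 28, 28): truth gives 0, best alternative gives -2.
Others report (4, 4, 4): truth gives 0, best alternative gives 0.
Others report (4, 4, 6): truth gives 0, best alternative gives 0.
(Remaining 21 profiles checked similarly; truth is weakly best in each.)
In every case the truthful report is at least as good as any alternative, so it is a dominant strategy.

Yes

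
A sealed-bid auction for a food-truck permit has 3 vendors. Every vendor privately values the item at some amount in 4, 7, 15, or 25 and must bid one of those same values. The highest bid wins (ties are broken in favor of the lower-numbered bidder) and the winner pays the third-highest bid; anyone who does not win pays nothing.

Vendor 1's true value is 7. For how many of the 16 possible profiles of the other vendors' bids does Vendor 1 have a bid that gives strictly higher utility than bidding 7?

Others bid (4, 15): truth gives 0; bid 15 gives 3 > 0. Violating.
Others bid (4, 25): truth gives 0; bid 25 gives 3 > 0. Violating.
Others bid (15, 4): truth gives 0; bid 15 gives 3 > 0. Violating.
Others bid (25, 4): truth gives 0; bid 25 gives 3 > 0. Violating.
Others bid (4, 4): truth gives 3; no alternative beats it.
Others bid (4, 7): truth gives 3; no alternative beats it.
(Checking all 16 profiles: 4 have a profitable deviation, 12 do not.)

4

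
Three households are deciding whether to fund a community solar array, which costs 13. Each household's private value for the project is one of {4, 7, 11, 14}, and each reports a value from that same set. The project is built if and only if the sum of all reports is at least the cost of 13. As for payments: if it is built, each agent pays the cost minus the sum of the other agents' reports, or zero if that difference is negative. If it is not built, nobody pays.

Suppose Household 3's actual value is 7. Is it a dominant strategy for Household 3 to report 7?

Yes

Check each profile of the others' reports and compare truth against every alternative report.
Others report (4, 11): truth gives 7, best alternative gives 7.
Others report (4, 14): truth gives 7, best alternative gives 7.
Others report (7, 7): truth gives 7, best alternative gives 7.
Others report (7, 11): truth gives 7, best alternative gives 7.
Others report (7, 14): truth gives 7, best alternative gives 7.
Others report (11, 4): truth gives 7, best alternative gives 7.
(Remaining 10 profiles checked similarly; truth is weakly best in each.)
In every case the truthful report is at least as good as any alternative, so it is a dominant strategy.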